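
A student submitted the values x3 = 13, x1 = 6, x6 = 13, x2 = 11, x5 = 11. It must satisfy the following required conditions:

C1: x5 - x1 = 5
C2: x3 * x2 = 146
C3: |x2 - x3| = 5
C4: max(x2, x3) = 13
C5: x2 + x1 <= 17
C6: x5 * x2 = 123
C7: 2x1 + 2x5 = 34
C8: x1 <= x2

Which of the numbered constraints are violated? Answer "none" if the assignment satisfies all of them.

C1: x5 - x1 = 11 - 6 = 5 — satisfied.
C2: x3 * x2 = 13 * 11 = 143, not 146 — violated.
C3: |11 - 13| = 2, not 5 — violated.
C4: max(11, 13) = 13 — satisfied.
C5: x2 + x1 = 11 + 6 = 17; 17 ≤ 17 — satisfied.
C6: x5 * x2 = 11 * 11 = 121, not 123 — violated.
C7: 2x1 + 2x5 = 2(6) + 2(11) = 34 — satisfied.
C8: x1 = 6, x2 = 11; 6 ≤ 11 — satisfied.

Violated: 2, 3, 6.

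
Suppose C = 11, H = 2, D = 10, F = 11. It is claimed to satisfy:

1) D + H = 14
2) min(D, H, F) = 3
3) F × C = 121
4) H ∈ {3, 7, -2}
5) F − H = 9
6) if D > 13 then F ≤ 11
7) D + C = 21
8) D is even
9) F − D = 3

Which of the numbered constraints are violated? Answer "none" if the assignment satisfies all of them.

Constraints 1, 2, 4, and 9 are violated.

1) D + H = 10 + 2 = 12, not 14 — fails.
2) min(10, 2, 11) = 2, not 3 — fails.
3) F × C = 11 × 11 = 121 — holds.
4) H = 2 is not in {3, 7, -2} — fails.
5) F − H = 11 − 2 = 9 — holds.
6) D = 10, not > 13; antecedent false, conditional vacuously true — holds.
7) D + C = 10 + 11 = 21 — holds.
8) D = 10 is even — holds.
9) F − D = 11 − 10 = 1, not 3 — fails.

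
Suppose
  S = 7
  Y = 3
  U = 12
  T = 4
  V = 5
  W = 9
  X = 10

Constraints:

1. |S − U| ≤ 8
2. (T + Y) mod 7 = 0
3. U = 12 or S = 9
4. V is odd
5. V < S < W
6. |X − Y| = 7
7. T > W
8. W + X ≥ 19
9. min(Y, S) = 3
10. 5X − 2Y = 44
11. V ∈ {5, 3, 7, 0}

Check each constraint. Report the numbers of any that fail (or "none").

No — constraint 7 is not satisfied.

1. |7 − 12| = 5; 5 ≤ 8 — holds.
2. T + Y = 7; 7 mod 7 = 0 — holds.
3. U = 12 = 12 (first disjunct) — holds.
4. V = 5 is odd — holds.
5. values 5 < 7 < 9 — holds.
6. |10 − 3| = 7 — holds.
7. T = 4, W = 9; 4 ≤ 9 (want >) — does not hold.
8. W + X = 9 + 10 = 19; 19 ≥ 19 — holds.
9. min(3, 7) = 3 — holds.
10. 5X − 2Y = 5(10) − 2(3) = 44 — holds.
11. V = 5 is in {5, 3, 7, 0} — holds.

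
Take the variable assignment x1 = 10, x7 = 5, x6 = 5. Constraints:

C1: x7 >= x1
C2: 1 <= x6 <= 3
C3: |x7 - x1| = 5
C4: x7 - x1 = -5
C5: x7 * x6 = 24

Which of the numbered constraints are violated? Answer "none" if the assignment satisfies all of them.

The assignment fails constraints 1, 2, 5.

C1: x7 = 5, x1 = 10; 5 < 10 (want ≥)  false
C2: x6 = 5 is outside [1, 3]  false
C3: |5 - 10| = 5  true
C4: x7 - x1 = 5 - 10 = -5  true
C5: x7 * x6 = 5 * 5 = 25, not 24  false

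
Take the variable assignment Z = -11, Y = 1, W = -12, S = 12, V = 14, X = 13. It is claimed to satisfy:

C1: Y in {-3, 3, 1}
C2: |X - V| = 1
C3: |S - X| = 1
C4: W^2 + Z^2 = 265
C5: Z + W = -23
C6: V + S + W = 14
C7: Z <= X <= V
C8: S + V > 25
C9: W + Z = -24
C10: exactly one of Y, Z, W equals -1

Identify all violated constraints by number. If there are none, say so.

No — constraints 9 and 10 are not satisfied.

C1: Y = 1 is in {-3, 3, 1}  ✔
C2: |13 - 14| = 1  ✔
C3: |12 - 13| = 1  ✔
C4: W^2 + Z^2 = (-12)^2 + (-11)^2 = 144 + 121 = 265  ✔
C5: Z + W = -11 + (-12) = -23  ✔
C6: V + S + W = 14 + 12 + (-12) = 14  ✔
C7: values -11 <= 13 <= 14  ✔
C8: S + V = 12 + 14 = 26; 26 > 25  ✔
C9: W + Z = -12 + (-11) = -23, not -24  ✘
C10: Y=1, Z=-11, W=-12; 0 of them equal -1, not exactly one  ✘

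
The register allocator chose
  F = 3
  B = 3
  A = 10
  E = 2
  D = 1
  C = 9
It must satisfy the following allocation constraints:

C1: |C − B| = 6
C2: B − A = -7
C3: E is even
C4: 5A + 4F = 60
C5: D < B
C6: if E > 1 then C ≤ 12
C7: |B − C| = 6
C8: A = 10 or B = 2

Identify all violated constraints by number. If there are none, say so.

C1: |9 − 3| = 6  holds
C2: B − A = 3 − 10 = -7  holds
C3: E = 2 is even  holds
C4: 5A + 4F = 5(10) + 4(3) = 62, not 60  fails
C5: D = 1, B = 3; 1 < 3  holds
C6: E = 2 > 1, so we need C ≤ 12; C = 9 ≤ 12  holds
C7: |3 − 9| = 6  holds
C8: A = 10 = 10 (first disjunct)  holds

Constraint 4 does not hold.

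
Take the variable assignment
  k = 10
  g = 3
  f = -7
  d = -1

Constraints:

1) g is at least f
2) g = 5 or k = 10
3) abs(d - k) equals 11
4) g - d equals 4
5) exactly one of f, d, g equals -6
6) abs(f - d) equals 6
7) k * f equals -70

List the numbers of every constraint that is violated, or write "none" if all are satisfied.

1) g = 3, f = -7; 3 ≥ -7  ✓
2) g = 3 ≠ 5, but k = 10 = 10 (second disjunct)  ✓
3) abs(-1 - 10) = 11  ✓
4) g - d = 3 - (-1) = 4  ✓
5) f=-7, d=-1, g=3; 0 of them equal -6, not exactly one  ✗
6) abs(-7 - (-1)) = 6  ✓
7) k * f = 10 * (-7) = -70  ✓

Violated: 5.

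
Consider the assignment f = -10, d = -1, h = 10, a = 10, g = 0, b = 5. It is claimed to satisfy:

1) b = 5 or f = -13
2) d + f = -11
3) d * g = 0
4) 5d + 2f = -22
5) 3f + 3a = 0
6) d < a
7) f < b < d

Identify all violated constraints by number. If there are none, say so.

1) b = 5 = 5 (first disjunct) — OK.
2) d + f = -1 + (-10) = -11 — OK.
3) d * g = -1 * 0 = 0 — OK.
4) 5d + 2f = 5(-1) + 2(-10) = -25, not -22 — violated.
5) 3f + 3a = 3(-10) + 3(10) = 0 — OK.
6) d = -1, a = 10; -1 < 10 — OK.
7) values -10, 5, -1; b = 5 is not < d = -1 — violated.

No — constraints 4, 7 are not satisfied.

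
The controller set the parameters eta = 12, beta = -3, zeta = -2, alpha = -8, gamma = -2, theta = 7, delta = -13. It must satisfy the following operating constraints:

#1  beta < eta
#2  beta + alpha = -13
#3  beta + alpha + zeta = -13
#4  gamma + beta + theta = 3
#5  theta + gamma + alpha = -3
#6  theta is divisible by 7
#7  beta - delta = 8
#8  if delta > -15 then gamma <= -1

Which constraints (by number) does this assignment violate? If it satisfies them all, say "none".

No — constraints 2, 4, 7 are not satisfied.

#1 beta = -3, eta = 12; -3 < 12  ✓
#2 beta + alpha = -3 + (-8) = -11, not -13  ✗
#3 beta + alpha + zeta = -3 + (-8) + (-2) = -13  ✓
#4 gamma + beta + theta = -2 + (-3) + 7 = 2, not 3  ✗
#5 theta + gamma + alpha = 7 + (-2) + (-8) = -3  ✓
#6 7 / 7 = 1, so 7 divides 7  ✓
#7 beta - delta = -3 - (-13) = 10, not 8  ✗
#8 delta = -13 > -15, so we need gamma ≤ -1; gamma = -2 ≤ -1  ✓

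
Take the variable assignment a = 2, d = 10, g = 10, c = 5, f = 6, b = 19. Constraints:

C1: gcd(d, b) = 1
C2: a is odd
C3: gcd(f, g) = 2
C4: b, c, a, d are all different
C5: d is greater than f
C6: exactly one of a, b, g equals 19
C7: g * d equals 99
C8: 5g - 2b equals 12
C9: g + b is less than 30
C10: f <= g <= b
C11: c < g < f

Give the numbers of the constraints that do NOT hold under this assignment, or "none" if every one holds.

Violated: 2, 7, and 11.

C1: gcd(10, 19) = 1  OK
C2: a = 2 is even  FAIL
C3: gcd(6, 10) = 2  OK
C4: values 19, 5, 2, 10 are pairwise distinct  OK
C5: d = 10, f = 6; 10 > 6  OK
C6: a=2, b=19, g=10; 1 of them equals 19  OK
C7: g * d = 10 * 10 = 100, not 99  FAIL
C8: 5g - 2b = 5(10) - 2(19) = 12  OK
C9: g + b = 10 + 19 = 29; 29 < 30  OK
C10: values 6 <= 10 <= 19  OK
C11: values 5, 10, 6; g = 10 is not < f = 6  FAIL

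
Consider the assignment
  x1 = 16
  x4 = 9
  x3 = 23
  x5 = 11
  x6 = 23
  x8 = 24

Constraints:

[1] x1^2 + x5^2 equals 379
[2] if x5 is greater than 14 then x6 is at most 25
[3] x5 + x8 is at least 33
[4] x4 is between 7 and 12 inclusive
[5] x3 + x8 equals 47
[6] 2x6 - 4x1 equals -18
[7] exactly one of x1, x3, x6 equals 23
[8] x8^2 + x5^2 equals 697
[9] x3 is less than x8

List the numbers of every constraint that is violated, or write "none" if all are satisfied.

[1] x1^2 + x5^2 = 16^2 + 11^2 = 256 + 121 = 377, not 379  ✗
[2] x5 = 11, not > 14; antecedent false, conditional vacuously true  ✓
[3] x5 + x8 = 11 + 24 = 35; 35 ≥ 33  ✓
[4] x4 = 9 lies in [7, 12]  ✓
[5] x3 + x8 = 23 + 24 = 47  ✓
[6] 2x6 - 4x1 = 2(23) - 4(16) = -18  ✓
[7] x1=16, x3=23, x6=23; 2 of them equal 23, not exactly one  ✗
[8] x8^2 + x5^2 = 24^2 + 11^2 = 576 + 121 = 697  ✓
[9] x3 = 23, x8 = 24; 23 < 24  ✓

Constraints 1, 7 are violated.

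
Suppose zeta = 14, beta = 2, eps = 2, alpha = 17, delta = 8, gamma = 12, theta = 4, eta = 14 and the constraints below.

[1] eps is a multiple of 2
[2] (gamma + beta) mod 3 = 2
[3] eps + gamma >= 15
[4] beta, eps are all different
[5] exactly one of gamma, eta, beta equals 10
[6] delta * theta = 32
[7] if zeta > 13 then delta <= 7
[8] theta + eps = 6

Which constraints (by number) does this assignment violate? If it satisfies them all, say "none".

Constraints 3, 4, 5, 7 are violated.

[1] 2 / 2 = 1, so 2 divides 2  ✔
[2] gamma + beta = 14; 14 mod 3 = 2  ✔
[3] eps + gamma = 2 + 12 = 14; 14 < 15, bound 15 not met  ✘
[4] beta = eps = 2, not all different  ✘
[5] gamma=12, eta=14, beta=2; 0 of them equal 10, not exactly one  ✘
[6] delta * theta = 8 * 4 = 32  ✔
[7] zeta = 14 > 13, so we need delta ≤ 7; but delta = 8 > 7  ✘
[8] theta + eps = 4 + 2 = 6  ✔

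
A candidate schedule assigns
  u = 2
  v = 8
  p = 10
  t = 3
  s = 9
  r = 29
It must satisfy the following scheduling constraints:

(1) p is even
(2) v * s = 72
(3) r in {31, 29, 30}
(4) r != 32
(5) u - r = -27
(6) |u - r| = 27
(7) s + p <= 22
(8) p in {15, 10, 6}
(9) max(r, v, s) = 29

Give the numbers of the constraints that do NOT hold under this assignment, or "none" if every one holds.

(1) p = 10 is even — holds.
(2) v * s = 8 * 9 = 72 — holds.
(3) r = 29 is in {31, 29, 30} — holds.
(4) r = 29, and 29 ≠ 32 — holds.
(5) u - r = 2 - 29 = -27 — holds.
(6) |2 - 29| = 27 — holds.
(7) s + p = 9 + 10 = 19; 19 ≤ 22 — holds.
(8) p = 10 is in {15, 10, 6} — holds.
(9) max(29, 8, 9) = 29 — holds.

None — every constraint holds.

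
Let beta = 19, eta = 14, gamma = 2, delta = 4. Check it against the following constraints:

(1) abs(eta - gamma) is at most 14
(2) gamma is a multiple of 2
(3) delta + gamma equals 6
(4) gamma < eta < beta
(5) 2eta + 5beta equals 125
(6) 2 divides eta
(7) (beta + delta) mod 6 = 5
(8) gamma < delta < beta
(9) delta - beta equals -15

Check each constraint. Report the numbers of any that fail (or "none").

(1) abs(14 - 2) = 12; 12 ≤ 14 — satisfied.
(2) 2 / 2 = 1, so 2 divides 2 — satisfied.
(3) delta + gamma = 4 + 2 = 6 — satisfied.
(4) values 2 < 14 < 19 — satisfied.
(5) 2eta + 5beta = 2(14) + 5(19) = 123, not 125 — violated.
(6) 14 / 2 = 7, so 2 divides 14 — satisfied.
(7) beta + delta = 23; 23 mod 6 = 5 — satisfied.
(8) values 2 < 4 < 19 — satisfied.
(9) delta - beta = 4 - 19 = -15 — satisfied.

Constraint 5 is violated.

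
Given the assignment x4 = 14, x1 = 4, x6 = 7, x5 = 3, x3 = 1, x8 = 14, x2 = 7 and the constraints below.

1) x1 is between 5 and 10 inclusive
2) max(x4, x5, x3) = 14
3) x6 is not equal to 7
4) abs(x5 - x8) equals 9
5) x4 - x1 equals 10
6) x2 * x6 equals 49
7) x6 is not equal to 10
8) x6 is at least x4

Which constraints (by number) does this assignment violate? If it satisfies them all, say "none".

Constraints 1, 3, 4, and 8 do not hold.

1) x1 = 4 is outside [5, 10] — fails.
2) max(14, 3, 1) = 14 — holds.
3) x6 = 7, but 7 is required to differ — fails.
4) abs(3 - 14) = 11, not 9 — fails.
5) x4 - x1 = 14 - 4 = 10 — holds.
6) x2 * x6 = 7 * 7 = 49 — holds.
7) x6 = 7, and 7 ≠ 10 — holds.
8) x6 = 7, x4 = 14; 7 < 14 (want ≥) — fails.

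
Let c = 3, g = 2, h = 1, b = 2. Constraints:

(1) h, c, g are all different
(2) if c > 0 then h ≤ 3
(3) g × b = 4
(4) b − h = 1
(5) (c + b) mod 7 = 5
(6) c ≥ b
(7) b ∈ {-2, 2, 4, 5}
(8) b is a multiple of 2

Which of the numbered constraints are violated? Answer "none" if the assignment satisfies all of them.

All constraints are satisfied.

(1) values 1, 3, 2 are pairwise distinct — holds.
(2) c = 3 > 0, so we need h ≤ 3; h = 1 ≤ 3 — holds.
(3) g × b = 2 × 2 = 4 — holds.
(4) b − h = 2 − 1 = 1 — holds.
(5) c + b = 5; 5 mod 7 = 5 — holds.
(6) c = 3, b = 2; 3 ≥ 2 — holds.
(7) b = 2 is in {-2, 2, 4, 5} — holds.
(8) 2 / 2 = 1, so 2 divides 2 — holds.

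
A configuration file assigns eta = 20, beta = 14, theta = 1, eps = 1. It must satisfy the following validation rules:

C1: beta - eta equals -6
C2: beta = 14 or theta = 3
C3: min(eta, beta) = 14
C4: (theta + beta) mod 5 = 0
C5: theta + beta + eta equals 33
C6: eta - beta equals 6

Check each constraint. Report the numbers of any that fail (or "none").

C1: beta - eta = 14 - 20 = -6 — holds.
C2: beta = 14 = 14 (first disjunct) — holds.
C3: min(20, 14) = 14 — holds.
C4: theta + beta = 15; 15 mod 5 = 0 — holds.
C5: theta + beta + eta = 1 + 14 + 20 = 35, not 33 — does not hold.
C6: eta - beta = 20 - 14 = 6 — holds.

Constraint 5 does not hold.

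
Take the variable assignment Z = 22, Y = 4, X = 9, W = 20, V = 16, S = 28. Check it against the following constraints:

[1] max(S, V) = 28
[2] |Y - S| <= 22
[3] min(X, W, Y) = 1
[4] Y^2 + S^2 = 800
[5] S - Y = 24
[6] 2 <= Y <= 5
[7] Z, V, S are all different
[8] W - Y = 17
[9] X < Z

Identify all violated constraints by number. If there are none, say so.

[1] max(28, 16) = 28 — OK.
[2] |4 - 28| = 24; 24 > 22, exceeds bound 22 — violated.
[3] min(9, 20, 4) = 4, not 1 — violated.
[4] Y^2 + S^2 = 4^2 + 28^2 = 16 + 784 = 800 — OK.
[5] S - Y = 28 - 4 = 24 — OK.
[6] Y = 4 lies in [2, 5] — OK.
[7] values 22, 16, 28 are pairwise distinct — OK.
[8] W - Y = 20 - 4 = 16, not 17 — violated.
[9] X = 9, Z = 22; 9 < 22 — OK.

Constraints 2, 3, and 8 are violated.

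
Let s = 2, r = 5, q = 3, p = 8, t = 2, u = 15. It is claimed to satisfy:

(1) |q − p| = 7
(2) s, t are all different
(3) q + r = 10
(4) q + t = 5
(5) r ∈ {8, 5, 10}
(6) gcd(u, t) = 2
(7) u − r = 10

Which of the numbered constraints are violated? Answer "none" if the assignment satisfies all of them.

Violated: 1, 2, 3, 6.

(1) |3 − 8| = 5, not 7 — fails.
(2) s = t = 2, not all different — fails.
(3) q + r = 3 + 5 = 8, not 10 — fails.
(4) q + t = 3 + 2 = 5 — holds.
(5) r = 5 is in {8, 5, 10} — holds.
(6) gcd(15, 2) = 1, not 2 — fails.
(7) u − r = 15 − 5 = 10 — holds.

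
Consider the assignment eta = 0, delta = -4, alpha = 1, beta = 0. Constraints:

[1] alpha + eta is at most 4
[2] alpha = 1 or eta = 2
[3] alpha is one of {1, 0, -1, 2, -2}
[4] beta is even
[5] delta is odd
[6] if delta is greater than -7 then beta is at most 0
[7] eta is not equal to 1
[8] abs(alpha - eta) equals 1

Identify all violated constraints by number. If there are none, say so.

[1] alpha + eta = 1 + 0 = 1; 1 ≤ 4  ✓
[2] alpha = 1 = 1 (first disjunct)  ✓
[3] alpha = 1 is in {1, 0, -1, 2, -2}  ✓
[4] beta = 0 is even  ✓
[5] delta = -4 is even  ✗
[6] delta = -4 > -7, so we need beta ≤ 0; beta = 0 ≤ 0  ✓
[7] eta = 0, and 0 ≠ 1  ✓
[8] abs(1 - 0) = 1  ✓

Constraint 5 is violated.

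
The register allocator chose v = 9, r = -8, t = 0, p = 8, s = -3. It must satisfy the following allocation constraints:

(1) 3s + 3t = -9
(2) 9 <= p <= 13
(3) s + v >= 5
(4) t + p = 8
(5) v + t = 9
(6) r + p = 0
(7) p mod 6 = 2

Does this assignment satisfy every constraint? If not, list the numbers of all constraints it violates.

No — constraint 2 is not satisfied.

(1) 3s + 3t = 3(-3) + 3(0) = -9 — OK.
(2) p = 8 is outside [9, 13] — violated.
(3) s + v = -3 + 9 = 6; 6 ≥ 5 — OK.
(4) t + p = 0 + 8 = 8 — OK.
(5) v + t = 9 + 0 = 9 — OK.
(6) r + p = -8 + 8 = 0 — OK.
(7) 8 mod 6 = 2 — OK.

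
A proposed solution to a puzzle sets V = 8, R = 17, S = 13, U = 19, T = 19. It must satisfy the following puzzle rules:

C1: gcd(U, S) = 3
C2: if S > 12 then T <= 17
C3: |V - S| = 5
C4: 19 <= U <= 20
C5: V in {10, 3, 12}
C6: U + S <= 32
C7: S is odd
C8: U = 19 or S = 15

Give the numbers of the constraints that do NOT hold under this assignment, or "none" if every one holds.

No — constraints 1, 2, and 5 are not satisfied.

C1: gcd(19, 13) = 1, not 3 — does not hold.
C2: S = 13 > 12, so we need T ≤ 17; but T = 19 > 17 — does not hold.
C3: |8 - 13| = 5 — holds.
C4: U = 19 lies in [19, 20] — holds.
C5: V = 8 is not in {10, 3, 12} — does not hold.
C6: U + S = 19 + 13 = 32; 32 ≤ 32 — holds.
C7: S = 13 is odd — holds.
C8: U = 19 = 19 (first disjunct) — holds.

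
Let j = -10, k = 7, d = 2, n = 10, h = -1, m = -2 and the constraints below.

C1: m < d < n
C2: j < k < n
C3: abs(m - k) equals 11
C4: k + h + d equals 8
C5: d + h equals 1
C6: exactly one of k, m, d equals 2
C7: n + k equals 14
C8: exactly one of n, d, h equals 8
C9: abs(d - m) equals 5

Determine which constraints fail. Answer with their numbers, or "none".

No — constraints 3, 7, 8, and 9 are not satisfied.

C1: values -2 < 2 < 10 — OK.
C2: values -10 < 7 < 10 — OK.
C3: abs(-2 - 7) = 9, not 11 — violated.
C4: k + h + d = 7 + (-1) + 2 = 8 — OK.
C5: d + h = 2 + (-1) = 1 — OK.
C6: k=7, m=-2, d=2; 1 of them equals 2 — OK.
C7: n + k = 10 + 7 = 17, not 14 — violated.
C8: n=10, d=2, h=-1; 0 of them equal 8, not exactly one — violated.
C9: abs(2 - (-2)) = 4, not 5 — violated.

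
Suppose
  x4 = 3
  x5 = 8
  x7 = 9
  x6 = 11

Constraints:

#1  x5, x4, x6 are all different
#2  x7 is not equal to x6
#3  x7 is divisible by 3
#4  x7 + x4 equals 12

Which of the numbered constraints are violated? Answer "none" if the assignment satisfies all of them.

#1 values 8, 3, 11 are pairwise distinct — satisfied.
#2 x7 = 9, x6 = 11; distinct — satisfied.
#3 9 / 3 = 3, so 3 divides 9 — satisfied.
#4 x7 + x4 = 9 + 3 = 12 — satisfied.

No violations.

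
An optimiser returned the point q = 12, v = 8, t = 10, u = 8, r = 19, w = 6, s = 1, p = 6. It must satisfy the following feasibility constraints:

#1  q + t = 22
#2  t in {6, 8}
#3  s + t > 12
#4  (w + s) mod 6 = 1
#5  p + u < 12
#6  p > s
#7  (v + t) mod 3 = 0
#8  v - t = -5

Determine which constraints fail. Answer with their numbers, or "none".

#1 q + t = 12 + 10 = 22  true
#2 t = 10 is not in {6, 8}  false
#3 s + t = 1 + 10 = 11; 11 ≤ 12, bound 12 not met  false
#4 w + s = 7; 7 mod 6 = 1  true
#5 p + u = 6 + 8 = 14; 14 ≥ 12, bound 12 not met  false
#6 p = 6, s = 1; 6 > 1  true
#7 v + t = 18; 18 mod 3 = 0  true
#8 v - t = 8 - 10 = -2, not -5  false

Violated: 2, 3, 5, 8.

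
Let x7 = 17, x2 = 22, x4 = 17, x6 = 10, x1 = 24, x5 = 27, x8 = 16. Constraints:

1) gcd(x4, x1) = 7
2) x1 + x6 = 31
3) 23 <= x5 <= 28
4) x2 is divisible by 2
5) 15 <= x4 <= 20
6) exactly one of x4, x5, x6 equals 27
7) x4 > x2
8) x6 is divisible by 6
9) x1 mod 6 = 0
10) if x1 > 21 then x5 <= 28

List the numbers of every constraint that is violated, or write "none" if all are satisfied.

No — constraints 1, 2, 7, and 8 are not satisfied.

1) gcd(17, 24) = 1, not 7  false
2) x1 + x6 = 24 + 10 = 34, not 31  false
3) x5 = 27 lies in [23, 28]  true
4) 22 / 2 = 11, so 2 divides 22  true
5) x4 = 17 lies in [15, 20]  true
6) x4=17, x5=27, x6=10; 1 of them equals 27  true
7) x4 = 17, x2 = 22; 17 ≤ 22 (want >)  false
8) 10 = 6*1 + 4, so 6 does not divide 10  false
9) 24 mod 6 = 0  true
10) x1 = 24 > 21, so we need x5 ≤ 28; x5 = 27 ≤ 28  true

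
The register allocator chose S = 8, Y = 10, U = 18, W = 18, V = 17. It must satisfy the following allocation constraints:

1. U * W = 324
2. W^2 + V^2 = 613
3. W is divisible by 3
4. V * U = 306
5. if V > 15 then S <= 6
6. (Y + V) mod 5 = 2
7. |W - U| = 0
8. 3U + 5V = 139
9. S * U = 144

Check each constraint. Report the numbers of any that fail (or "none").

1. U * W = 18 * 18 = 324  yes
2. W^2 + V^2 = 18^2 + 17^2 = 324 + 289 = 613  yes
3. 18 / 3 = 6, so 3 divides 18  yes
4. V * U = 17 * 18 = 306  yes
5. V = 17 > 15, so we need S ≤ 6; but S = 8 > 6  no
6. Y + V = 27; 27 mod 5 = 2  yes
7. |18 - 18| = 0  yes
8. 3U + 5V = 3(18) + 5(17) = 139  yes
9. S * U = 8 * 18 = 144  yes

No — constraint 5 is not satisfied.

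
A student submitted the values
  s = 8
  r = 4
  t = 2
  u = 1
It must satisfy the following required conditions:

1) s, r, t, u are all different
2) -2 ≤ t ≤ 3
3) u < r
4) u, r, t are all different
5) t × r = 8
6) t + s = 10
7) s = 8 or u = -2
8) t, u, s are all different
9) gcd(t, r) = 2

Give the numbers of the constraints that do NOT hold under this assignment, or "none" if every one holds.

1) values 8, 4, 2, 1 are pairwise distinct — OK.
2) t = 2 lies in [-2, 3] — OK.
3) u = 1, r = 4; 1 < 4 — OK.
4) values 1, 4, 2 are pairwise distinct — OK.
5) t × r = 2 × 4 = 8 — OK.
6) t + s = 2 + 8 = 10 — OK.
7) s = 8 = 8 (first disjunct) — OK.
8) values 2, 1, 8 are pairwise distinct — OK.
9) gcd(2, 4) = 2 — OK.

Yes — all constraints hold.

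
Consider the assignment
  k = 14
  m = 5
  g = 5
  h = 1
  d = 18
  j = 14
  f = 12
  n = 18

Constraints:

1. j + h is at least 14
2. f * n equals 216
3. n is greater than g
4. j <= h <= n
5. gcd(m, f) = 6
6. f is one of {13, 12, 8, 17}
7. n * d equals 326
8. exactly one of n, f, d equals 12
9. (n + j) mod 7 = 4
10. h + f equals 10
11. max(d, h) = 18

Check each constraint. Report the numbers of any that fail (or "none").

1. j + h = 14 + 1 = 15; 15 ≥ 14  ✔
2. f * n = 12 * 18 = 216  ✔
3. n = 18, g = 5; 18 > 5  ✔
4. values 14, 1, 18; j = 14 is not <= h = 1  ✘
5. gcd(5, 12) = 1, not 6  ✘
6. f = 12 is in {13, 12, 8, 17}  ✔
7. n * d = 18 * 18 = 324, not 326  ✘
8. n=18, f=12, d=18; 1 of them equals 12  ✔
9. n + j = 32; 32 mod 7 = 4  ✔
10. h + f = 1 + 12 = 13, not 10  ✘
11. max(18, 1) = 18  ✔

No — constraints 4, 5, 7, and 10 are not satisfied.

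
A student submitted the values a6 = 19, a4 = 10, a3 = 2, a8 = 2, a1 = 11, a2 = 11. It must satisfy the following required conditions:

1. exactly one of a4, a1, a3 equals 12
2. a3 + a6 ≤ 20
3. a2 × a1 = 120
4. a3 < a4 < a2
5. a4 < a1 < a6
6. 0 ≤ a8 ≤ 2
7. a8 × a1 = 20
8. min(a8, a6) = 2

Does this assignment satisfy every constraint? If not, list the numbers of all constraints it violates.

1. a4=10, a1=11, a3=2; 0 of them equal 12, not exactly one — violated.
2. a3 + a6 = 2 + 19 = 21; 21 > 20, bound 20 not met — violated.
3. a2 × a1 = 11 × 11 = 121, not 120 — violated.
4. values 2 < 10 < 11 — OK.
5. values 10 < 11 < 19 — OK.
6. a8 = 2 lies in [0, 2] — OK.
7. a8 × a1 = 2 × 11 = 22, not 20 — violated.
8. min(2, 19) = 2 — OK.

The assignment fails constraints 1, 2, 3, 7.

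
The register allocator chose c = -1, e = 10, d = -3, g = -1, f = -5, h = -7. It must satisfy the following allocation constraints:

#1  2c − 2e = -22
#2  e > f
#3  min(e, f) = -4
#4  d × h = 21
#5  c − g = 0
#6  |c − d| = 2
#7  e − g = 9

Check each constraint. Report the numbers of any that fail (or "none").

The assignment fails constraints 3 and 7.

#1 2c − 2e = 2(-1) − 2(10) = -22  ✔
#2 e = 10, f = -5; 10 > -5  ✔
#3 min(10, -5) = -5, not -4  ✘
#4 d × h = -3 × (-7) = 21  ✔
#5 c − g = -1 − (-1) = 0  ✔
#6 |-1 − (-3)| = 2  ✔
#7 e − g = 10 − (-1) = 11, not 9  ✘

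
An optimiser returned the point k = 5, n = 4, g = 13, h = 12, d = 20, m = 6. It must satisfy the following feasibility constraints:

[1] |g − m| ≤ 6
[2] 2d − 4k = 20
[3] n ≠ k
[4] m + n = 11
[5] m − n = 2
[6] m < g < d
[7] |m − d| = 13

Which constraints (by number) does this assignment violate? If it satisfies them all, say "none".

Violated: 1, 4, 7.

[1] |13 − 6| = 7; 7 > 6, exceeds bound 6 — does not hold.
[2] 2d − 4k = 2(20) − 4(5) = 20 — holds.
[3] n = 4, k = 5; distinct — holds.
[4] m + n = 6 + 4 = 10, not 11 — does not hold.
[5] m − n = 6 − 4 = 2 — holds.
[6] values 6 < 13 < 20 — holds.
[7] |6 − 20| = 14, not 13 — does not hold.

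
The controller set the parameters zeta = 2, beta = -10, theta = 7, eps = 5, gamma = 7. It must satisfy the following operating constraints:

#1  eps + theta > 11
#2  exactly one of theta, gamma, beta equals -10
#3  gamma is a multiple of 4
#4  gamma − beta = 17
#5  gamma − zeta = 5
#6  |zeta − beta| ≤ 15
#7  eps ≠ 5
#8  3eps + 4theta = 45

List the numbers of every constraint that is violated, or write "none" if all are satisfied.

#1 eps + theta = 5 + 7 = 12; 12 > 11  yes
#2 theta=7, gamma=7, beta=-10; 1 of them equals -10  yes
#3 7 = 4×1 + 3, so 4 does not divide 7  no
#4 gamma − beta = 7 − (-10) = 17  yes
#5 gamma − zeta = 7 − 2 = 5  yes
#6 |2 − (-10)| = 12; 12 ≤ 15  yes
#7 eps = 5, but 5 is required to differ  no
#8 3eps + 4theta = 3(5) + 4(7) = 43, not 45  no

No — constraints 3, 7, and 8 are not satisfied.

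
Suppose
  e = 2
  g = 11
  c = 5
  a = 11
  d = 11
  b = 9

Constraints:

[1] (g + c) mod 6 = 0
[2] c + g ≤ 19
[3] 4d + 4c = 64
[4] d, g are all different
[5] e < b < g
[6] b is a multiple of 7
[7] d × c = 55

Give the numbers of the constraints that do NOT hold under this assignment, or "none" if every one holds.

The assignment fails constraints 1, 4, 6.

[1] g + c = 16; 16 mod 6 = 4, not 0  ✗
[2] c + g = 5 + 11 = 16; 16 ≤ 19  ✓
[3] 4d + 4c = 4(11) + 4(5) = 64  ✓
[4] d = g = 11, not all different  ✗
[5] values 2 < 9 < 11  ✓
[6] 9 = 7×1 + 2, so 7 does not divide 9  ✗
[7] d × c = 11 × 5 = 55  ✓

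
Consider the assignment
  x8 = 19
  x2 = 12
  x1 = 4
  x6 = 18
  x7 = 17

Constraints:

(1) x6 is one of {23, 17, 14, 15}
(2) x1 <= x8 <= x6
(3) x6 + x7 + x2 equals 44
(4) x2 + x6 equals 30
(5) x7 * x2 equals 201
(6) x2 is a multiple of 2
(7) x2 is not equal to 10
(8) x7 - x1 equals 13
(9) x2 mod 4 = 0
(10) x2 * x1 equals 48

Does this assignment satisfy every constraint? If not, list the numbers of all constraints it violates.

(1) x6 = 18 is not in {23, 17, 14, 15}  no
(2) values 4, 19, 18; x8 = 19 is not <= x6 = 18  no
(3) x6 + x7 + x2 = 18 + 17 + 12 = 47, not 44  no
(4) x2 + x6 = 12 + 18 = 30  yes
(5) x7 * x2 = 17 * 12 = 204, not 201  no
(6) 12 / 2 = 6, so 2 divides 12  yes
(7) x2 = 12, and 12 ≠ 10  yes
(8) x7 - x1 = 17 - 4 = 13  yes
(9) 12 mod 4 = 0  yes
(10) x2 * x1 = 12 * 4 = 48  yes

Violated: 1, 2, 3, and 5.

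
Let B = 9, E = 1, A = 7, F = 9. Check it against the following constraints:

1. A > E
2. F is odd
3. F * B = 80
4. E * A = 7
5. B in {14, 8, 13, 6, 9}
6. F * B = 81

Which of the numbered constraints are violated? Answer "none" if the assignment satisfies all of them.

1. A = 7, E = 1; 7 > 1 — holds.
2. F = 9 is odd — holds.
3. F * B = 9 * 9 = 81, not 80 — does not hold.
4. E * A = 1 * 7 = 7 — holds.
5. B = 9 is in {14, 8, 13, 6, 9} — holds.
6. F * B = 9 * 9 = 81 — holds.

Constraint 3 is violated.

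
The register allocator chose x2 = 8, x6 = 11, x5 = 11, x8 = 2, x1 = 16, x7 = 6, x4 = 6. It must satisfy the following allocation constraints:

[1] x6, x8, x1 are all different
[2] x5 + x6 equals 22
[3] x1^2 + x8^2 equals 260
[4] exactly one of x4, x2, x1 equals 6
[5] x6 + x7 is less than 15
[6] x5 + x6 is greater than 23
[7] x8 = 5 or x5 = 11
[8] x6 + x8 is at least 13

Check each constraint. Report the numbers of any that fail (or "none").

[1] values 11, 2, 16 are pairwise distinct — OK.
[2] x5 + x6 = 11 + 11 = 22 — OK.
[3] x1^2 + x8^2 = 16^2 + 2^2 = 256 + 4 = 260 — OK.
[4] x4=6, x2=8, x1=16; 1 of them equals 6 — OK.
[5] x6 + x7 = 11 + 6 = 17; 17 ≥ 15, bound 15 not met — violated.
[6] x5 + x6 = 11 + 11 = 22; 22 ≤ 23, bound 23 not met — violated.
[7] x8 = 2 ≠ 5, but x5 = 11 = 11 (second disjunct) — OK.
[8] x6 + x8 = 11 + 2 = 13; 13 ≥ 13 — OK.

No — constraints 5, 6 are not satisfied.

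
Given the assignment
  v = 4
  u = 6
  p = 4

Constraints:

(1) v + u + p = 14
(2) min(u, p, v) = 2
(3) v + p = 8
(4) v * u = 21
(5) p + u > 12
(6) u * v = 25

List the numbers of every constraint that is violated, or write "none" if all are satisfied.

The assignment fails constraints 2, 4, 5, and 6.

(1) v + u + p = 4 + 6 + 4 = 14  ✔
(2) min(6, 4, 4) = 4, not 2  ✘
(3) v + p = 4 + 4 = 8  ✔
(4) v * u = 4 * 6 = 24, not 21  ✘
(5) p + u = 4 + 6 = 10; 10 ≤ 12, bound 12 not met  ✘
(6) u * v = 6 * 4 = 24, not 25  ✘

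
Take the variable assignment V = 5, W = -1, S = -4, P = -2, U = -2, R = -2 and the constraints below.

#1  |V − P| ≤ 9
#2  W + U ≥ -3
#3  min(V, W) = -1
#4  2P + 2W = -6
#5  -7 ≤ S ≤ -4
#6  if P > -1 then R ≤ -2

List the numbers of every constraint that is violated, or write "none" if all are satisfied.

#1 |5 − (-2)| = 7; 7 ≤ 9 — holds.
#2 W + U = -1 + (-2) = -3; -3 ≥ -3 — holds.
#3 min(5, -1) = -1 — holds.
#4 2P + 2W = 2(-2) + 2(-1) = -6 — holds.
#5 S = -4 lies in [-7, -4] — holds.
#6 P = -2, not > -1; antecedent false, conditional vacuously true — holds.

None — every constraint holds.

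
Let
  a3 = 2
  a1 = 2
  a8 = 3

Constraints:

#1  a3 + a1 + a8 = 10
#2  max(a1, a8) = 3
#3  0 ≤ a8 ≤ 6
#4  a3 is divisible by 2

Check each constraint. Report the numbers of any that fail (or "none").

#1 a3 + a1 + a8 = 2 + 2 + 3 = 7, not 10 — fails.
#2 max(2, 3) = 3 — holds.
#3 a8 = 3 lies in [0, 6] — holds.
#4 2 / 2 = 1, so 2 divides 2 — holds.

Constraint 1 does not hold.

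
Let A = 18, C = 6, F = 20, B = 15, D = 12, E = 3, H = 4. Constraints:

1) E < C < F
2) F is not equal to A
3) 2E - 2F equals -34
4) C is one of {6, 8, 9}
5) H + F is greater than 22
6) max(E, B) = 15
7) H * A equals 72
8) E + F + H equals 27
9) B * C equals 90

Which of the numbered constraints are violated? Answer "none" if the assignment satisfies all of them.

No violations.

1) values 3 < 6 < 20 — holds.
2) F = 20, A = 18; distinct — holds.
3) 2E - 2F = 2(3) - 2(20) = -34 — holds.
4) C = 6 is in {6, 8, 9} — holds.
5) H + F = 4 + 20 = 24; 24 > 22 — holds.
6) max(3, 15) = 15 — holds.
7) H * A = 4 * 18 = 72 — holds.
8) E + F + H = 3 + 20 + 4 = 27 — holds.
9) B * C = 15 * 6 = 90 — holds.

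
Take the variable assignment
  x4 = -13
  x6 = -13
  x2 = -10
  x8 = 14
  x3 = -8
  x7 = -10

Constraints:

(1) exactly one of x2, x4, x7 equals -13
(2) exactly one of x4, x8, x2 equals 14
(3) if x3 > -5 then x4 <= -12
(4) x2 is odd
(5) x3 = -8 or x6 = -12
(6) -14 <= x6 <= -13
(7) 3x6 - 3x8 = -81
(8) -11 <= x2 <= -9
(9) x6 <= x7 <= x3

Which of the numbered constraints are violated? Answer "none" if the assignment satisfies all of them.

(1) x2=-10, x4=-13, x7=-10; 1 of them equals -13  holds
(2) x4=-13, x8=14, x2=-10; 1 of them equals 14  holds
(3) x3 = -8, not > -5; antecedent false, conditional vacuously true  holds
(4) x2 = -10 is even  fails
(5) x3 = -8 = -8 (first disjunct)  holds
(6) x6 = -13 lies in [-14, -13]  holds
(7) 3x6 - 3x8 = 3(-13) - 3(14) = -81  holds
(8) x2 = -10 lies in [-11, -9]  holds
(9) values -13 <= -10 <= -8  holds

No — constraint 4 is not satisfied.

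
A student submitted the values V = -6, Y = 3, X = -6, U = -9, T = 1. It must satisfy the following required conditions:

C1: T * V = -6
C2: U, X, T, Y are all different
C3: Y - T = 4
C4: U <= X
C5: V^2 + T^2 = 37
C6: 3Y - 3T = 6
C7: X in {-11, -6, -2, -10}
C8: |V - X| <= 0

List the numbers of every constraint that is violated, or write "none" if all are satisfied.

C1: T * V = 1 * (-6) = -6  true
C2: values -9, -6, 1, 3 are pairwise distinct  true
C3: Y - T = 3 - 1 = 2, not 4  false
C4: U = -9, X = -6; -9 ≤ -6  true
C5: V^2 + T^2 = (-6)^2 + 1^2 = 36 + 1 = 37  true
C6: 3Y - 3T = 3(3) - 3(1) = 6  true
C7: X = -6 is in {-11, -6, -2, -10}  true
C8: |-6 - (-6)| = 0; 0 ≤ 0  true

Constraint 3 is violated.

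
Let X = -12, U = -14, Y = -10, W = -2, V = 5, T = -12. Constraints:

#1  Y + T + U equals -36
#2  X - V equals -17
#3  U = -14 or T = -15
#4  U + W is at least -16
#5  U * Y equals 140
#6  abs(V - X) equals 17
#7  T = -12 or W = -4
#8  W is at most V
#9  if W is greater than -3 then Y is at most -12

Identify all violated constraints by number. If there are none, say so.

The assignment fails constraint 9.

#1 Y + T + U = -10 + (-12) + (-14) = -36  yes
#2 X - V = -12 - 5 = -17  yes
#3 U = -14 = -14 (first disjunct)  yes
#4 U + W = -14 + (-2) = -16; -16 ≥ -16  yes
#5 U * Y = -14 * (-10) = 140  yes
#6 abs(5 - (-12)) = 17  yes
#7 T = -12 = -12 (first disjunct)  yes
#8 W = -2, V = 5; -2 ≤ 5  yes
#9 W = -2 > -3, so we need Y ≤ -12; but Y = -10 > -12  no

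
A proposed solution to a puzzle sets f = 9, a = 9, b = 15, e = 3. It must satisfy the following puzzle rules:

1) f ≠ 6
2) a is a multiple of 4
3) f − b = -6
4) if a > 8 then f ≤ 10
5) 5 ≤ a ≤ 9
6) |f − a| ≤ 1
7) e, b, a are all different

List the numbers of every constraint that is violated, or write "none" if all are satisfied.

Constraint 2 does not hold.

1) f = 9, and 9 ≠ 6 — OK.
2) 9 = 4×2 + 1, so 4 does not divide 9 — violated.
3) f − b = 9 − 15 = -6 — OK.
4) a = 9 > 8, so we need f ≤ 10; f = 9 ≤ 10 — OK.
5) a = 9 lies in [5, 9] — OK.
6) |9 − 9| = 0; 0 ≤ 1 — OK.
7) values 3, 15, 9 are pairwise distinct — OK.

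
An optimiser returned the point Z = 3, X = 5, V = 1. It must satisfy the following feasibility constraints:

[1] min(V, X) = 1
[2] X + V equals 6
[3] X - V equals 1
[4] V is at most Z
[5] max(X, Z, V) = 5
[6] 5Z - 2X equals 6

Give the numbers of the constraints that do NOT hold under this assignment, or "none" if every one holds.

Constraints 3 and 6 do not hold.

[1] min(1, 5) = 1 — OK.
[2] X + V = 5 + 1 = 6 — OK.
[3] X - V = 5 - 1 = 4, not 1 — violated.
[4] V = 1, Z = 3; 1 ≤ 3 — OK.
[5] max(5, 3, 1) = 5 — OK.
[6] 5Z - 2X = 5(3) - 2(5) = 5, not 6 — violated.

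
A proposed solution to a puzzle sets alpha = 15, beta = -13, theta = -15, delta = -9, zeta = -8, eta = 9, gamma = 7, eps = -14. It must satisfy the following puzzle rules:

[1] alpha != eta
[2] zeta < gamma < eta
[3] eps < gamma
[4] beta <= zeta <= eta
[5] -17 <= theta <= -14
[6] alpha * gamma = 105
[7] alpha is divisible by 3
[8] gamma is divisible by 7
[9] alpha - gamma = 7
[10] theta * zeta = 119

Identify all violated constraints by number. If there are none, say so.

Violated: 9, 10.

[1] alpha = 15, eta = 9; distinct  yes
[2] values -8 < 7 < 9  yes
[3] eps = -14, gamma = 7; -14 < 7  yes
[4] values -13 <= -8 <= 9  yes
[5] theta = -15 lies in [-17, -14]  yes
[6] alpha * gamma = 15 * 7 = 105  yes
[7] 15 / 3 = 5, so 3 divides 15  yes
[8] 7 / 7 = 1, so 7 divides 7  yes
[9] alpha - gamma = 15 - 7 = 8, not 7  no
[10] theta * zeta = -15 * (-8) = 120, not 119  no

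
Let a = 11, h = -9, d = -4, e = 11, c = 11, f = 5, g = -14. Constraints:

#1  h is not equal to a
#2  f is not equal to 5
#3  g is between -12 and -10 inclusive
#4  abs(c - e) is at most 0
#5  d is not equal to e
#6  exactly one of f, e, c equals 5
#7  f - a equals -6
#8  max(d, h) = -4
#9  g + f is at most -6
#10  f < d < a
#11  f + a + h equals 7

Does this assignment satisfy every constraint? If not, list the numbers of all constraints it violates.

#1 h = -9, a = 11; distinct  true
#2 f = 5, but 5 is required to differ  false
#3 g = -14 is outside [-12, -10]  false
#4 abs(11 - 11) = 0; 0 ≤ 0  true
#5 d = -4, e = 11; distinct  true
#6 f=5, e=11, c=11; 1 of them equals 5  true
#7 f - a = 5 - 11 = -6  true
#8 max(-4, -9) = -4  true
#9 g + f = -14 + 5 = -9; -9 ≤ -6  true
#10 values 5, -4, 11; f = 5 is not < d = -4  false
#11 f + a + h = 5 + 11 + (-9) = 7  true

Violated: 2, 3, and 10.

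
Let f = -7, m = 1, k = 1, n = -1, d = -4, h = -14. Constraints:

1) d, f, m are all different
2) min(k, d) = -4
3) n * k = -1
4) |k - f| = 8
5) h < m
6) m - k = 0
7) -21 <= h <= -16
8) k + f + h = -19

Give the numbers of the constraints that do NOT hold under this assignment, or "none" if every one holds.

No — constraints 7, 8 are not satisfied.

1) values -4, -7, 1 are pairwise distinct  OK
2) min(1, -4) = -4  OK
3) n * k = -1 * 1 = -1  OK
4) |1 - (-7)| = 8  OK
5) h = -14, m = 1; -14 < 1  OK
6) m - k = 1 - 1 = 0  OK
7) h = -14 is outside [-21, -16]  FAIL
8) k + f + h = 1 + (-7) + (-14) = -20, not -19  FAIL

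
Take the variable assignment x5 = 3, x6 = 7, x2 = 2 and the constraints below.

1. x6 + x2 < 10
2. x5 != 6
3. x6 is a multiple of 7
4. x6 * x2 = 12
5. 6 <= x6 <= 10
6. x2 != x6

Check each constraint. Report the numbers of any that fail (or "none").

Violated: 4.

1. x6 + x2 = 7 + 2 = 9; 9 < 10 — holds.
2. x5 = 3, and 3 ≠ 6 — holds.
3. 7 / 7 = 1, so 7 divides 7 — holds.
4. x6 * x2 = 7 * 2 = 14, not 12 — does not hold.
5. x6 = 7 lies in [6, 10] — holds.
6. x2 = 2, x6 = 7; distinct — holds.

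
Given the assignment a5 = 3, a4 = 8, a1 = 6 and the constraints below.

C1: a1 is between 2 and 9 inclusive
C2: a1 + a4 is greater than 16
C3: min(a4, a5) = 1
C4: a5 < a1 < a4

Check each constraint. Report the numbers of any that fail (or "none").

No — constraints 2 and 3 are not satisfied.

C1: a1 = 6 lies in [2, 9] — holds.
C2: a1 + a4 = 6 + 8 = 14; 14 ≤ 16, bound 16 not met — does not hold.
C3: min(8, 3) = 3, not 1 — does not hold.
C4: values 3 < 6 < 8 — holds.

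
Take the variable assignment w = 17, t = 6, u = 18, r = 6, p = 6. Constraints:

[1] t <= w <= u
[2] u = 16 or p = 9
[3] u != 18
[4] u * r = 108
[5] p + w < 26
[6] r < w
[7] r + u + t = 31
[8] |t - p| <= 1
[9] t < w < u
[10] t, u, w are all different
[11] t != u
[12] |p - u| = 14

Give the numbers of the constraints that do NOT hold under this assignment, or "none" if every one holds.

[1] values 6 <= 17 <= 18 — satisfied.
[2] u = 18 ≠ 16 and p = 6 ≠ 9; both disjuncts false — violated.
[3] u = 18, but 18 is required to differ — violated.
[4] u * r = 18 * 6 = 108 — satisfied.
[5] p + w = 6 + 17 = 23; 23 < 26 — satisfied.
[6] r = 6, w = 17; 6 < 17 — satisfied.
[7] r + u + t = 6 + 18 + 6 = 30, not 31 — violated.
[8] |6 - 6| = 0; 0 ≤ 1 — satisfied.
[9] values 6 < 17 < 18 — satisfied.
[10] values 6, 18, 17 are pairwise distinct — satisfied.
[11] t = 6, u = 18; distinct — satisfied.
[12] |6 - 18| = 12, not 14 — violated.

Violated: 2, 3, 7, 12.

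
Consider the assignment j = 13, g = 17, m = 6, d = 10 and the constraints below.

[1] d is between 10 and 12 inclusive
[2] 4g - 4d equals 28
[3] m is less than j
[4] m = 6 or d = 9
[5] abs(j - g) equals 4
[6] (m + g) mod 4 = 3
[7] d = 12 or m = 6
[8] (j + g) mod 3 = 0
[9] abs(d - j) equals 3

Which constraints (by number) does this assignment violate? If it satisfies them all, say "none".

[1] d = 10 lies in [10, 12] — holds.
[2] 4g - 4d = 4(17) - 4(10) = 28 — holds.
[3] m = 6, j = 13; 6 < 13 — holds.
[4] m = 6 = 6 (first disjunct) — holds.
[5] abs(13 - 17) = 4 — holds.
[6] m + g = 23; 23 mod 4 = 3 — holds.
[7] d = 10 ≠ 12, but m = 6 = 6 (second disjunct) — holds.
[8] j + g = 30; 30 mod 3 = 0 — holds.
[9] abs(10 - 13) = 3 — holds.

Yes — all constraints hold.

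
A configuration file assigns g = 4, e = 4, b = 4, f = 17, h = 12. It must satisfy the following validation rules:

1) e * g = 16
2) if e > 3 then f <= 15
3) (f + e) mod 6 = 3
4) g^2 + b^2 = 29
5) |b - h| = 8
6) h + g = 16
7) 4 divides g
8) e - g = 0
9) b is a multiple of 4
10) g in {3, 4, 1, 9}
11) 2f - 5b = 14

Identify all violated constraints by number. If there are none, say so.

Constraints 2, 4 are violated.

1) e * g = 4 * 4 = 16 — satisfied.
2) e = 4 > 3, so we need f ≤ 15; but f = 17 > 15 — violated.
3) f + e = 21; 21 mod 6 = 3 — satisfied.
4) g^2 + b^2 = 4^2 + 4^2 = 16 + 16 = 32, not 29 — violated.
5) |4 - 12| = 8 — satisfied.
6) h + g = 12 + 4 = 16 — satisfied.
7) 4 / 4 = 1, so 4 divides 4 — satisfied.
8) e - g = 4 - 4 = 0 — satisfied.
9) 4 / 4 = 1, so 4 divides 4 — satisfied.
10) g = 4 is in {3, 4, 1, 9} — satisfied.
11) 2f - 5b = 2(17) - 5(4) = 14 — satisfied.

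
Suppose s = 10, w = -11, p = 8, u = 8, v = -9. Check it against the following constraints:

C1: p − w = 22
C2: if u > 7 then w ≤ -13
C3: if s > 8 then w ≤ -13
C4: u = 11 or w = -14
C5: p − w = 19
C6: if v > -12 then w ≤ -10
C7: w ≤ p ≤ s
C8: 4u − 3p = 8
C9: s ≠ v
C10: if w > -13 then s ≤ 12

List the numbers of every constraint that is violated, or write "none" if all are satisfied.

C1: p − w = 8 − (-11) = 19, not 22  fails
C2: u = 8 > 7, so we need w ≤ -13; but w = -11 > -13  fails
C3: s = 10 > 8, so we need w ≤ -13; but w = -11 > -13  fails
C4: u = 8 ≠ 11 and w = -11 ≠ -14; both disjuncts false  fails
C5: p − w = 8 − (-11) = 19  holds
C6: v = -9 > -12, so we need w ≤ -10; w = -11 ≤ -10  holds
C7: values -11 ≤ 8 ≤ 10  holds
C8: 4u − 3p = 4(8) − 3(8) = 8  holds
C9: s = 10, v = -9; distinct  holds
C10: w = -11 > -13, so we need s ≤ 12; s = 10 ≤ 12  holds

Constraints 1, 2, 3, 4 do not hold.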